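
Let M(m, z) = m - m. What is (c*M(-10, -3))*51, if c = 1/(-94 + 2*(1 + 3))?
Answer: 0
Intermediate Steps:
M(m, z) = 0
c = -1/86 (c = 1/(-94 + 2*4) = 1/(-94 + 8) = 1/(-86) = -1/86 ≈ -0.011628)
(c*M(-10, -3))*51 = -1/86*0*51 = 0*51 = 0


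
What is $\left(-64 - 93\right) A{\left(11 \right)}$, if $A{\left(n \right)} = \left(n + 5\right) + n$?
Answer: $-4239$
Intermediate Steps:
$A{\left(n \right)} = 5 + 2 n$ ($A{\left(n \right)} = \left(5 + n\right) + n = 5 + 2 n$)
$\left(-64 - 93\right) A{\left(11 \right)} = \left(-64 - 93\right) \left(5 + 2 \cdot 11\right) = \left(-64 - 93\right) \left(5 + 22\right) = \left(-157\right) 27 = -4239$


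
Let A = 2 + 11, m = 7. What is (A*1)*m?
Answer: 91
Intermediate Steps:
A = 13
(A*1)*m = (13*1)*7 = 13*7 = 91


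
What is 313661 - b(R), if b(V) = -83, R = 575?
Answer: 313744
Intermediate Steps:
313661 - b(R) = 313661 - 1*(-83) = 313661 + 83 = 313744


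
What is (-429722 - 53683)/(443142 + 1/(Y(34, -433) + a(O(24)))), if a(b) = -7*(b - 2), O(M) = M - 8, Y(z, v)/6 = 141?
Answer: -27814380/25497709 ≈ -1.0909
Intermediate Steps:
Y(z, v) = 846 (Y(z, v) = 6*141 = 846)
O(M) = -8 + M
a(b) = 14 - 7*b (a(b) = -7*(-2 + b) = 14 - 7*b)
(-429722 - 53683)/(443142 + 1/(Y(34, -433) + a(O(24)))) = (-429722 - 53683)/(443142 + 1/(846 + (14 - 7*(-8 + 24)))) = -483405/(443142 + 1/(846 + (14 - 7*16))) = -483405/(443142 + 1/(846 + (14 - 112))) = -483405/(443142 + 1/(846 - 98)) = -483405/(443142 + 1/748) = -483405/331470217/748 = -483405*748/331470217 = -27814380/25497709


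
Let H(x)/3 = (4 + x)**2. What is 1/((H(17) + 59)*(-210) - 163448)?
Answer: -1/453668 ≈ -2.2043e-6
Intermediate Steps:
H(x) = 3*(4 + x)**2
1/((H(17) + 59)*(-210) - 163448) = 1/((3*(4 + 17)**2 + 59)*(-210) - 163448) = 1/((3*21**2 + 59)*(-210) - 163448) = 1/((3*441 + 59)*(-210) - 163448) = 1/((1323 + 59)*(-210) - 163448) = 1/(1382*(-210) - 163448) = 1/(-290220 - 163448) = 1/(-453668) = -1/453668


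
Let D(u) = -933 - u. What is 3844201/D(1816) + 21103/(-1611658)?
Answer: -6195595307405/4430447842 ≈ -1398.4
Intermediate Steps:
3844201/D(1816) + 21103/(-1611658) = 3844201/(-933 - 1*1816) + 21103/(-1611658) = 3844201/(-933 - 1816) + 21103*(-1/1611658) = 3844201/(-2749) - 21103/1611658 = 3844201*(-1/2749) - 21103/1611658 = -3844201/2749 - 21103/1611658 = -6195595307405/4430447842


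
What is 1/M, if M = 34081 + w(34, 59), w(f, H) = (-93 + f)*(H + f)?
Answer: 1/28594 ≈ 3.4972e-5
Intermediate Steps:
M = 28594 (M = 34081 + (34² - 93*59 - 93*34 + 59*34) = 34081 + (1156 - 5487 - 3162 + 2006) = 34081 - 5487 = 28594)
1/M = 1/28594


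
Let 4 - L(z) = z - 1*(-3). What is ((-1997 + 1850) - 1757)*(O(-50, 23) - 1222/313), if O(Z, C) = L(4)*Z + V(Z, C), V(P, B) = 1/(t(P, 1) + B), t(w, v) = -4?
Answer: -1654852080/5947 ≈ -2.7827e+5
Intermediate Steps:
L(z) = 1 - z (L(z) = 4 - (z - 1*(-3)) = 4 - (z + 3) = 4 - (3 + z) = 4 + (-3 - z) = 1 - z)
V(P, B) = 1/(-4 + B)
O(Z, C) = 1/(-4 + C) - 3*Z (O(Z, C) = (1 - 1*4)*Z + 1/(-4 + C) = (1 - 4)*Z + 1/(-4 + C) = -3*Z + 1/(-4 + C) = 1/(-4 + C) - 3*Z)
((-1997 + 1850) - 1757)*(O(-50, 23) - 1222/313) = ((-1997 + 1850) - 1757)*((1 - 3*(-50)*(-4 + 23))/(-4 + 23) - 1222/313) = (-147 - 1757)*((1 - 3*(-50)*19)/19 - 1222*1/313) = -1904*((1 + 2850)/19 - 1222/313) = -1904*((1/19)*2851 - 1222/313) = -1904*(2851/19 - 1222/313) = -1904*869145/5947 = -1654852080/5947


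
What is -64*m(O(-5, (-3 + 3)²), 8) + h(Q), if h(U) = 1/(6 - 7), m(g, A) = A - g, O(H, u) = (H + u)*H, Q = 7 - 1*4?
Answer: 1087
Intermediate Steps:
Q = 3 (Q = 7 - 4 = 3)
O(H, u) = H*(H + u)
h(U) = -1 (h(U) = 1/(-1) = -1)
-64*m(O(-5, (-3 + 3)²), 8) + h(Q) = -64*(8 - (-5)*(-5 + (-3 + 3)²)) - 1 = -64*(8 - (-5)*(-5 + 0²)) - 1 = -64*(8 - (-5)*(-5 + 0)) - 1 = -64*(8 - (-5)*(-5)) - 1 = -64*(8 - 1*25) - 1 = -64*(8 - 25) - 1 = -64*(-17) - 1 = 1088 - 1 = 1087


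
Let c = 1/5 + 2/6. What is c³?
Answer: 512/3375 ≈ 0.15170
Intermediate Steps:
c = 8/15 (c = 1*(⅕) + 2*(⅙) = ⅕ + ⅓ = 8/15 ≈ 0.53333)
c³ = (8/15)³ = 512/3375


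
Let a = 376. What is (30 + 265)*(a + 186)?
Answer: 165790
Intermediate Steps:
(30 + 265)*(a + 186) = (30 + 265)*(376 + 186) = 295*562 = 165790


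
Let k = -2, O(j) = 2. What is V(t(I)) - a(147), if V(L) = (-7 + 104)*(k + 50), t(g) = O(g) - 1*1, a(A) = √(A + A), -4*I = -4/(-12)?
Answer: 4656 - 7*√6 ≈ 4638.9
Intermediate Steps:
I = -1/12 (I = -(-1)/(-12) = -(-1)*(-1)/12 = -¼*⅓ = -1/12 ≈ -0.083333)
a(A) = √2*√A (a(A) = √(2*A) = √2*√A)
t(g) = 1 (t(g) = 2 - 1*1 = 2 - 1 = 1)
V(L) = 4656 (V(L) = (-7 + 104)*(-2 + 50) = 97*48 = 4656)
V(t(I)) - a(147) = 4656 - √2*√147 = 4656 - √2*7*√3 = 4656 - 7*√6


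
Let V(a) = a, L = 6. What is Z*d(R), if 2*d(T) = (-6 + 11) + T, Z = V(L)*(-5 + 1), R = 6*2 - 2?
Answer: -180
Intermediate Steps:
R = 10 (R = 12 - 2 = 10)
Z = -24 (Z = 6*(-5 + 1) = 6*(-4) = -24)
d(T) = 5/2 + T/2 (d(T) = ((-6 + 11) + T)/2 = (5 + T)/2 = 5/2 + T/2)
Z*d(R) = -24*(5/2 + (½)*10) = -24*(5/2 + 5) = -24*15/2 = -180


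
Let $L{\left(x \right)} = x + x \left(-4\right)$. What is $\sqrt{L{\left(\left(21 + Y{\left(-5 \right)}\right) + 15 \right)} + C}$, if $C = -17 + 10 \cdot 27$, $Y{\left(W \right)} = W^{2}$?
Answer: $\sqrt{70} \approx 8.3666$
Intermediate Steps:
$L{\left(x \right)} = - 3 x$ ($L{\left(x \right)} = x - 4 x = - 3 x$)
$C = 253$ ($C = -17 + 270 = 253$)
$\sqrt{L{\left(\left(21 + Y{\left(-5 \right)}\right) + 15 \right)} + C} = \sqrt{- 3 \left(\left(21 + \left(-5\right)^{2}\right) + 15\right) + 253} = \sqrt{- 3 \left(\left(21 + 25\right) + 15\right) + 253} = \sqrt{- 3 \left(46 + 15\right) + 253} = \sqrt{\left(-3\right) 61 + 253} = \sqrt{-183 + 253} = \sqrt{70}$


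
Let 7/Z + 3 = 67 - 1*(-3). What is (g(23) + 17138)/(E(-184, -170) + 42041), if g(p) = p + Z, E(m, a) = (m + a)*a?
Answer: 1149794/6848807 ≈ 0.16788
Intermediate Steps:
E(m, a) = a*(a + m) (E(m, a) = (a + m)*a = a*(a + m))
Z = 7/67 (Z = 7/(-3 + (67 - 1*(-3))) = 7/(-3 + (67 + 3)) = 7/(-3 + 70) = 7/67 ≈ 0.10448)
g(p) = 7/67 + p (g(p) = p + 7/67 = 7/67 + p)
(g(23) + 17138)/(E(-184, -170) + 42041) = ((7/67 + 23) + 17138)/(-170*(-170 - 184) + 42041) = (1548/67 + 17138)/(-170*(-354) + 42041) = 1149794/(67*(60180 + 42041)) = (1149794/67)/102221 = (1149794/67)*(1/102221) = 1149794/6848807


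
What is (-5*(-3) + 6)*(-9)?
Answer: -189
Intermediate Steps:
(-5*(-3) + 6)*(-9) = (15 + 6)*(-9) = 21*(-9) = -189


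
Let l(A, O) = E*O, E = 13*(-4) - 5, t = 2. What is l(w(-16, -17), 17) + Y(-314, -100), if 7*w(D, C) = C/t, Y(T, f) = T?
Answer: -1283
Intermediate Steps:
w(D, C) = C/14 (w(D, C) = (C/2)/7 = C/14)
E = -57 (E = -52 - 5 = -57)
l(A, O) = -57*O
l(w(-16, -17), 17) + Y(-314, -100) = -57*17 - 314 = -969 - 314 = -1283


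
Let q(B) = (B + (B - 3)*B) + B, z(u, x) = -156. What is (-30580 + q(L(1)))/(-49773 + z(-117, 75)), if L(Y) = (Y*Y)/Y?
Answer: 2780/4539 ≈ 0.61247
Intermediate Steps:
L(Y) = Y (L(Y) = Y²/Y = Y)
q(B) = 2*B + B*(-3 + B) (q(B) = (B + (-3 + B)*B) + B = (B + B*(-3 + B)) + B = 2*B + B*(-3 + B))
(-30580 + q(L(1)))/(-49773 + z(-117, 75)) = (-30580 + 1*(-1 + 1))/(-49773 - 156) = (-30580 + 1*0)/(-49929) = (-30580 + 0)*(-1/49929) = -30580*(-1/49929) = 2780/4539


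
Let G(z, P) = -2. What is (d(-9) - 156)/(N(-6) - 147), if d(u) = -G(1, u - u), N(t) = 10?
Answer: 154/137 ≈ 1.1241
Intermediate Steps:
d(u) = 2 (d(u) = -1*(-2) = 2)
(d(-9) - 156)/(N(-6) - 147) = (2 - 156)/(10 - 147) = -154/(-137) = -1/137*(-154) = 154/137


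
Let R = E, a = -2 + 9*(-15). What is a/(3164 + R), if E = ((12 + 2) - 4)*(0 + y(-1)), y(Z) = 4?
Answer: -137/3204 ≈ -0.042759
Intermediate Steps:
a = -137 (a = -2 - 135 = -137)
E = 40 (E = ((12 + 2) - 4)*(0 + 4) = (14 - 4)*4 = 10*4 = 40)
R = 40
a/(3164 + R) = -137/(3164 + 40) = -137/3204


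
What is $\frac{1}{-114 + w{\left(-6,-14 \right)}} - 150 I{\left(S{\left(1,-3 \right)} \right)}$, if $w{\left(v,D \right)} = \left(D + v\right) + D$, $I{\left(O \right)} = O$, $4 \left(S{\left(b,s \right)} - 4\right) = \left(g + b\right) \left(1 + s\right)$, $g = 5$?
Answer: $- \frac{22201}{148} \approx -150.01$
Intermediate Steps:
$S{\left(b,s \right)} = 4 + \frac{\left(1 + s\right) \left(5 + b\right)}{4}$ ($S{\left(b,s \right)} = 4 + \frac{\left(5 + b\right) \left(1 + s\right)}{4} = 4 + \frac{\left(1 + s\right) \left(5 + b\right)}{4}$)
$w{\left(v,D \right)} = v + 2 D$
$\frac{1}{-114 + w{\left(-6,-14 \right)}} - 150 I{\left(S{\left(1,-3 \right)} \right)} = \frac{1}{-114 + \left(-6 + 2 \left(-14\right)\right)} - 150 \left(\frac{21}{4} + \frac{1}{4} \cdot 1 + \frac{5}{4} \left(-3\right) + \frac{1}{4} \cdot 1 \left(-3\right)\right) = \frac{1}{-114 - 34} - 150 \left(\frac{21}{4} + \frac{1}{4} - \frac{15}{4} - \frac{3}{4}\right) = \frac{1}{-114 - 34} - 150 = \frac{1}{-148} - 150 = - \frac{1}{148} - 150 = - \frac{22201}{148}$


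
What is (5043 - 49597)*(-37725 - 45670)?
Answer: 3715580830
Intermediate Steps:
(5043 - 49597)*(-37725 - 45670) = -44554*(-83395) = 3715580830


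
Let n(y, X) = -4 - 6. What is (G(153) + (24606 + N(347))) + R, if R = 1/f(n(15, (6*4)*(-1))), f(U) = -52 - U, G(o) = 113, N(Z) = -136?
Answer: 1032485/42 ≈ 24583.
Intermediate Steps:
n(y, X) = -10
R = -1/42 (R = 1/(-52 - 1*(-10)) = 1/(-52 + 10) = 1/(-42) = -1/42 ≈ -0.023810)
(G(153) + (24606 + N(347))) + R = (113 + (24606 - 136)) - 1/42 = (113 + 24470) - 1/42 = 24583 - 1/42 = 1032485/42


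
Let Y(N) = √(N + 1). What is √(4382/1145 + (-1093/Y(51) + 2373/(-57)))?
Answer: √(-12095071048060 - 13449671750450*√13)/565630 ≈ 13.761*I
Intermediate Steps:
Y(N) = √(1 + N)
√(4382/1145 + (-1093/Y(51) + 2373/(-57))) = √(4382/1145 + (-1093/√(1 + 51) + 2373/(-57))) = √(4382*(1/1145) + (-1093*√13/26 + 2373*(-1/57))) = √(4382/1145 + (-1093*√13/26 - 791/19)) = √(4382/1145 + (-791/19 - 1093*√13/26)) = √(-822437/21755 - 1093*√13/26)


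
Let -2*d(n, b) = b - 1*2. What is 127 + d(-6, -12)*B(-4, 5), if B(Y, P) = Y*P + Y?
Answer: -41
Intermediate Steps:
d(n, b) = 1 - b/2 (d(n, b) = -(b - 1*2)/2 = -(b - 2)/2 = -(-2 + b)/2 = 1 - b/2)
B(Y, P) = Y + P*Y (B(Y, P) = P*Y + Y = Y + P*Y)
127 + d(-6, -12)*B(-4, 5) = 127 + (1 - 1/2*(-12))*(-4*(1 + 5)) = 127 + (1 + 6)*(-4*6) = 127 + 7*(-24) = 127 - 168 = -41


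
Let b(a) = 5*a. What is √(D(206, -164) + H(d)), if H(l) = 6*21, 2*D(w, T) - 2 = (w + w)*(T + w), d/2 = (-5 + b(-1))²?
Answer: √8779 ≈ 93.696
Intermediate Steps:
d = 200 (d = 2*(-5 + 5*(-1))² = 2*(-5 - 5)² = 2*(-10)² = 2*100 = 200)
D(w, T) = 1 + w*(T + w) (D(w, T) = 1 + ((w + w)*(T + w))/2 = 1 + ((2*w)*(T + w))/2 = 1 + (2*w*(T + w))/2 = 1 + w*(T + w))
H(l) = 126
√(D(206, -164) + H(d)) = √((1 + 206² - 164*206) + 126) = √((1 + 42436 - 33784) + 126) = √(8653 + 126) = √8779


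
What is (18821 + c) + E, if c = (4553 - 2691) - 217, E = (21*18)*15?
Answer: 26136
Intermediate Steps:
E = 5670 (E = 378*15 = 5670)
c = 1645 (c = 1862 - 217 = 1645)
(18821 + c) + E = (18821 + 1645) + 5670 = 20466 + 5670 = 26136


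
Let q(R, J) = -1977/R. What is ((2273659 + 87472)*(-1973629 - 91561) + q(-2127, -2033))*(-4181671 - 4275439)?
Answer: 29238043726808845455610/709 ≈ 4.1238e+19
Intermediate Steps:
((2273659 + 87472)*(-1973629 - 91561) + q(-2127, -2033))*(-4181671 - 4275439) = ((2273659 + 87472)*(-1973629 - 91561) - 1977/(-2127))*(-4181671 - 4275439) = (2361131*(-2065190) - 1977*(-1/2127))*(-8457110) = (-4876184129890 + 659/709)*(-8457110) = -3457214548091351/709*(-8457110) = 29238043726808845455610/709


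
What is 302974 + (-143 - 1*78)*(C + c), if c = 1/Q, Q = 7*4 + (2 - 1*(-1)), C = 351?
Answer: 6987272/31 ≈ 2.2540e+5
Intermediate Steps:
Q = 31 (Q = 28 + (2 + 1) = 28 + 3 = 31)
c = 1/31 ≈ 0.032258
302974 + (-143 - 1*78)*(C + c) = 302974 + (-143 - 1*78)*(351 + 1/31) = 302974 + (-143 - 78)*(10882/31) = 302974 - 221*10882/31 = 302974 - 2404922/31 = 6987272/31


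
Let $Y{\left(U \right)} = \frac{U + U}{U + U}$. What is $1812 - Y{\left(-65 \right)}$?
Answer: $1811$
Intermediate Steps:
$Y{\left(U \right)} = 1$ ($Y{\left(U \right)} = \frac{2 U}{2 U} = 2 U \frac{1}{2 U} = 1$)
$1812 - Y{\left(-65 \right)} = 1812 - 1 = 1811$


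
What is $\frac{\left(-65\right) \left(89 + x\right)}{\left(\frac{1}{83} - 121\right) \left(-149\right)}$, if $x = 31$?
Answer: $- \frac{323700}{748129} \approx -0.43268$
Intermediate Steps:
$\frac{\left(-65\right) \left(89 + x\right)}{\left(\frac{1}{83} - 121\right) \left(-149\right)} = \frac{\left(-65\right) \left(89 + 31\right)}{\left(\frac{1}{83} - 121\right) \left(-149\right)} = \frac{\left(-65\right) 120}{\left(\frac{1}{83} - 121\right) \left(-149\right)} = - \frac{7800}{\left(- \frac{10042}{83}\right) \left(-149\right)} = - \frac{7800}{\frac{1496258}{83}} = \left(-7800\right) \frac{83}{1496258} = - \frac{323700}{748129}$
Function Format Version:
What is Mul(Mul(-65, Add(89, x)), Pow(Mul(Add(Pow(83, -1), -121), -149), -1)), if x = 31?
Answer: Rational(-323700, 748129) ≈ -0.43268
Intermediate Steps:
Mul(Mul(-65, Add(89, x)), Pow(Mul(Add(Pow(83, -1), -121), -149), -1)) = Mul(Mul(-65, Add(89, 31)), Pow(Mul(Add(Pow(83, -1), -121), -149), -1)) = Mul(Mul(-65, 120), Pow(Mul(Add(Rational(1, 83), -121), -149), -1)) = Mul(-7800, Pow(Mul(Rational(-10042, 83), -149), -1)) = Mul(-7800, Pow(Rational(1496258, 83), -1)) = Mul(-7800, Rational(83, 1496258)) = Rational(-323700, 748129)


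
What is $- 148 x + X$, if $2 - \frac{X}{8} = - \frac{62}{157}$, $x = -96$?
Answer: $\frac{2233664}{157} \approx 14227.0$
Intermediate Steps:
$X = \frac{3008}{157}$ ($X = 16 - 8 \left(- \frac{62}{157}\right) = 16 - 8 \left(\left(-62\right) \frac{1}{157}\right) = 16 - - \frac{496}{157} = 16 + \frac{496}{157} = \frac{3008}{157} \approx 19.159$)
$- 148 x + X = \left(-148\right) \left(-96\right) + \frac{3008}{157} = 14208 + \frac{3008}{157} = \frac{2233664}{157}$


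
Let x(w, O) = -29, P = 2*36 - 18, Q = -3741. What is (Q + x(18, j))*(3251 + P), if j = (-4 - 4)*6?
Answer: -12459850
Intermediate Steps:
P = 54 (P = 72 - 18 = 54)
j = -48 (j = -8*6 = -48)
(Q + x(18, j))*(3251 + P) = (-3741 - 29)*(3251 + 54) = -3770*3305 = -12459850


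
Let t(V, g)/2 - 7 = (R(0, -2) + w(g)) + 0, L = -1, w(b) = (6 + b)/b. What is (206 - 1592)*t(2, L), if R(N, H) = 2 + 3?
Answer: -19404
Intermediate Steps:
w(b) = (6 + b)/b
R(N, H) = 5
t(V, g) = 24 + 2*(6 + g)/g (t(V, g) = 14 + 2*((5 + (6 + g)/g) + 0) = 14 + 2*(5 + (6 + g)/g) = 14 + (10 + 2*(6 + g)/g) = 24 + 2*(6 + g)/g)
(206 - 1592)*t(2, L) = (206 - 1592)*(26 + 12/(-1)) = -1386*(26 + 12*(-1)) = -1386*(26 - 12) = -1386*14 = -19404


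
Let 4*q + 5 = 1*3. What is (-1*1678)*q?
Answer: 839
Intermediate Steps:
q = -1/2 (q = -5/4 + (1*3)/4 = -5/4 + (1/4)*3 = -5/4 + 3/4 = -1/2 ≈ -0.50000)
(-1*1678)*q = -1*1678*(-1/2) = -1678*(-1/2) = 839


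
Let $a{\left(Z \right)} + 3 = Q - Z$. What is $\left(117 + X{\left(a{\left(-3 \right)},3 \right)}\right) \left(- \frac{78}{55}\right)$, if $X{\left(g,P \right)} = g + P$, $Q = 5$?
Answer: $- \frac{1950}{11} \approx -177.27$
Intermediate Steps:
$a{\left(Z \right)} = 2 - Z$ ($a{\left(Z \right)} = -3 - \left(-5 + Z\right) = 2 - Z$)
$X{\left(g,P \right)} = P + g$
$\left(117 + X{\left(a{\left(-3 \right)},3 \right)}\right) \left(- \frac{78}{55}\right) = \left(117 + \left(3 + \left(2 - -3\right)\right)\right) \left(- \frac{78}{55}\right) = \left(117 + \left(3 + \left(2 + 3\right)\right)\right) \left(\left(-78\right) \frac{1}{55}\right) = \left(117 + \left(3 + 5\right)\right) \left(- \frac{78}{55}\right) = \left(117 + 8\right) \left(- \frac{78}{55}\right) = 125 \left(- \frac{78}{55}\right) = - \frac{1950}{11}$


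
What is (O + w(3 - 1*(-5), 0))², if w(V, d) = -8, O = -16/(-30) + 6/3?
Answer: 6724/225 ≈ 29.884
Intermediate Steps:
O = 38/15 (O = -16*(-1/30) + 6*(⅓) = 8/15 + 2 = 38/15 ≈ 2.5333)
(O + w(3 - 1*(-5), 0))² = (38/15 - 8)² = (-82/15)² = 6724/225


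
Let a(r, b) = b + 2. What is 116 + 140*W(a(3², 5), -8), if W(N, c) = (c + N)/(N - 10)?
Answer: 488/3 ≈ 162.67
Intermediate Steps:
a(r, b) = 2 + b
W(N, c) = (N + c)/(-10 + N)
116 + 140*W(a(3², 5), -8) = 116 + 140*(((2 + 5) - 8)/(-10 + (2 + 5))) = 116 + 140*((7 - 8)/(-10 + 7)) = 116 + 140*(-1/(-3)) = 116 + 140*(-⅓*(-1)) = 116 + 140*(⅓) = 116 + 140/3 = 488/3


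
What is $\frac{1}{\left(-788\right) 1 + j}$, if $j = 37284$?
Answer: $\frac{1}{36496} \approx 2.74 \cdot 10^{-5}$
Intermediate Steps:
$\frac{1}{\left(-788\right) 1 + j} = \frac{1}{\left(-788\right) 1 + 37284} = \frac{1}{-788 + 37284} = \frac{1}{36496}$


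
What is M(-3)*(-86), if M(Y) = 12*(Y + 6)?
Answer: -3096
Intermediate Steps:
M(Y) = 72 + 12*Y (M(Y) = 12*(6 + Y) = 72 + 12*Y)
M(-3)*(-86) = (72 + 12*(-3))*(-86) = (72 - 36)*(-86) = 36*(-86) = -3096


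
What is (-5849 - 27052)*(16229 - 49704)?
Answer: 1101360975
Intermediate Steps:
(-5849 - 27052)*(16229 - 49704) = -32901*(-33475) = 1101360975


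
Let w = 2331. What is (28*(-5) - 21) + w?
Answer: 2170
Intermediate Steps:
(28*(-5) - 21) + w = (28*(-5) - 21) + 2331 = (-140 - 21) + 2331 = -161 + 2331 = 2170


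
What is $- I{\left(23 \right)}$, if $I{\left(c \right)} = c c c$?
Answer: $-12167$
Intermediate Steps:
$I{\left(c \right)} = c^{3}$ ($I{\left(c \right)} = c^{2} c = c^{3}$)
$- I{\left(23 \right)} = - 23^{3} = \left(-1\right) 12167 = -12167$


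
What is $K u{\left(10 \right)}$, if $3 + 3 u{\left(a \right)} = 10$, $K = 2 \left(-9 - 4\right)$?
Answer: $- \frac{182}{3} \approx -60.667$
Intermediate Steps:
$K = -26$ ($K = 2 \left(-13\right) = -26$)
$u{\left(a \right)} = \frac{7}{3}$ ($u{\left(a \right)} = -1 + \frac{1}{3} \cdot 10 = -1 + \frac{10}{3} = \frac{7}{3}$)
$K u{\left(10 \right)} = \left(-26\right) \frac{7}{3} = - \frac{182}{3}$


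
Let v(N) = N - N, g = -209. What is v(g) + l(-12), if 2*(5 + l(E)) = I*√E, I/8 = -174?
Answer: -5 - 1392*I*√3 ≈ -5.0 - 2411.0*I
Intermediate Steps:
I = -1392 (I = 8*(-174) = -1392)
l(E) = -5 - 696*√E (l(E) = -5 + (-1392*√E)/2 = -5 - 696*√E)
v(N) = 0
v(g) + l(-12) = 0 + (-5 - 1392*I*√3) = -5 - 1392*I*√3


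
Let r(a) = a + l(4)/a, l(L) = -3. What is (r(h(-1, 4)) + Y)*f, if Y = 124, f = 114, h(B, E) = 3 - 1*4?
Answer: 14364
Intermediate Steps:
h(B, E) = -1 (h(B, E) = 3 - 4 = -1)
r(a) = a - 3/a
(r(h(-1, 4)) + Y)*f = ((-1 - 3/(-1)) + 124)*114 = ((-1 - 3*(-1)) + 124)*114 = ((-1 + 3) + 124)*114 = (2 + 124)*114 = 126*114 = 14364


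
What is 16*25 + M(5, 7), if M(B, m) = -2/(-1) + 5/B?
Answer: 403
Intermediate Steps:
M(B, m) = 2 + 5/B (M(B, m) = -2*(-1) + 5/B = 2 + 5/B)
16*25 + M(5, 7) = 16*25 + (2 + 5/5) = 400 + (2 + 5*(⅕)) = 400 + (2 + 1) = 400 + 3 = 403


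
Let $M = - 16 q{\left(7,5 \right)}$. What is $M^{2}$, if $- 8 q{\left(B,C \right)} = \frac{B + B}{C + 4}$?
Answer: $\frac{784}{81} \approx 9.679$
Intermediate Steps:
$q{\left(B,C \right)} = - \frac{B}{4 \left(4 + C\right)}$ ($q{\left(B,C \right)} = - \frac{\left(B + B\right) \frac{1}{C + 4}}{8} = - \frac{2 B \frac{1}{4 + C}}{8} = - \frac{B}{4 \left(4 + C\right)}$)
$M = \frac{28}{9}$ ($M = - 16 \left(\left(-1\right) 7 \frac{1}{16 + 4 \cdot 5}\right) = - 16 \left(\left(-1\right) 7 \frac{1}{16 + 20}\right) = - 16 \left(\left(-1\right) 7 \cdot \frac{1}{36}\right) = \left(-16\right) \left(- \frac{7}{36}\right) = \frac{28}{9} \approx 3.1111$)
$M^{2} = \left(\frac{28}{9}\right)^{2} = \frac{784}{81}$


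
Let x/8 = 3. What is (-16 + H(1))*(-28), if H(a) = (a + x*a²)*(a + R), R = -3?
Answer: 1848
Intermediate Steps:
x = 24 (x = 8*3 = 24)
H(a) = (-3 + a)*(a + 24*a²) (H(a) = (a + 24*a²)*(a - 3) = (a + 24*a²)*(-3 + a) = (-3 + a)*(a + 24*a²))
(-16 + H(1))*(-28) = (-16 + 1*(-3 - 71*1 + 24*1²))*(-28) = (-16 + 1*(-3 - 71 + 24*1))*(-28) = (-16 + 1*(-3 - 71 + 24))*(-28) = (-16 + 1*(-50))*(-28) = (-16 - 50)*(-28) = -66*(-28) = 1848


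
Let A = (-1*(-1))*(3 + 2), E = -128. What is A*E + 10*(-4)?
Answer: -680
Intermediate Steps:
A = 5 (A = 1*5 = 5)
A*E + 10*(-4) = 5*(-128) + 10*(-4) = -640 - 40 = -680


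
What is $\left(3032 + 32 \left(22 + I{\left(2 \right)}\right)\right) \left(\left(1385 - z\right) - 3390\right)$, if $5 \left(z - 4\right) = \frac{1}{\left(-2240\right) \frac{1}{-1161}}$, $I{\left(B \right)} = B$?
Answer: $- \frac{427537259}{56} \approx -7.6346 \cdot 10^{6}$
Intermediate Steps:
$z = \frac{45961}{11200}$ ($z = 4 + \frac{1}{5 \left(- \frac{2240}{-1161}\right)} = 4 + \frac{1}{5 \left(\left(-2240\right) \left(- \frac{1}{1161}\right)\right)} = 4 + \frac{1}{5 \cdot \frac{2240}{1161}} = 4 + \frac{1}{5} \cdot \frac{1161}{2240} = 4 + \frac{1161}{11200} = \frac{45961}{11200} \approx 4.1037$)
$\left(3032 + 32 \left(22 + I{\left(2 \right)}\right)\right) \left(\left(1385 - z\right) - 3390\right) = \left(3032 + 32 \left(22 + 2\right)\right) \left(\left(1385 - \frac{45961}{11200}\right) - 3390\right) = \left(3032 + 32 \cdot 24\right) \left(\left(1385 - \frac{45961}{11200}\right) - 3390\right) = \left(3032 + 768\right) \left(\frac{15466039}{11200} - 3390\right) = 3800 \left(- \frac{22501961}{11200}\right) = - \frac{427537259}{56}$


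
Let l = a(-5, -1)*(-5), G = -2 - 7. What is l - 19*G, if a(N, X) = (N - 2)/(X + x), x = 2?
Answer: 206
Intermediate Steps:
a(N, X) = (-2 + N)/(2 + X) (a(N, X) = (N - 2)/(X + 2) = (-2 + N)/(2 + X))
G = -9
l = 35 (l = ((-2 - 5)/(2 - 1))*(-5) = (-7/1)*(-5) = (1*(-7))*(-5) = -7*(-5) = 35)
l - 19*G = 35 - 19*(-9) = 35 + 171 = 206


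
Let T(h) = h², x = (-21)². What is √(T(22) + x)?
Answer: 5*√37 ≈ 30.414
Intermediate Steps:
x = 441
√(T(22) + x) = √(22² + 441) = √(484 + 441) = √925 = 5*√37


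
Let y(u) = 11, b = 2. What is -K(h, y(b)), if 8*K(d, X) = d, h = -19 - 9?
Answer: 7/2 ≈ 3.5000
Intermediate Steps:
h = -28
K(d, X) = d/8
-K(h, y(b)) = -(-28)/8 = -1*(-7/2) = 7/2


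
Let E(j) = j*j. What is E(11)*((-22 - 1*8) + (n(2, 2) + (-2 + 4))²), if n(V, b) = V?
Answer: -1694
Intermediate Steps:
E(j) = j²
E(11)*((-22 - 1*8) + (n(2, 2) + (-2 + 4))²) = 11²*((-22 - 1*8) + (2 + (-2 + 4))²) = 121*((-22 - 8) + (2 + 2)²) = 121*(-30 + 4²) = 121*(-30 + 16) = 121*(-14) = -1694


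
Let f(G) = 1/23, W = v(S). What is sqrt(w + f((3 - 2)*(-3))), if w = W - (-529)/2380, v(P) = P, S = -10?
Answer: I*sqrt(7292093305)/27370 ≈ 3.12*I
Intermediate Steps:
W = -10
f(G) = 1/23
w = -23271/2380 (w = -10 - (-529)/2380 = -10 - 1*(-529/2380) = -10 + 529/2380 = -23271/2380 ≈ -9.7777)
sqrt(w + f((3 - 2)*(-3))) = sqrt(-23271/2380 + 1/23) = sqrt(-532853/54740) = I*sqrt(7292093305)/27370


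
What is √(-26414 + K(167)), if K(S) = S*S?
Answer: 5*√59 ≈ 38.406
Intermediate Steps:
K(S) = S²
√(-26414 + K(167)) = √(-26414 + 167²) = √(-26414 + 27889) = √1475 = 5*√59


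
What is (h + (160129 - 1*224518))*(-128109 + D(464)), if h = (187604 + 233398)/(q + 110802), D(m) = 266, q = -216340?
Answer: 434404587454206/52769 ≈ 8.2322e+9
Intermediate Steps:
h = -210501/52769 (h = (187604 + 233398)/(-216340 + 110802) = 421002/(-105538) = 421002*(-1/105538) = -210501/52769 ≈ -3.9891)
(h + (160129 - 1*224518))*(-128109 + D(464)) = (-210501/52769 + (160129 - 1*224518))*(-128109 + 266) = (-210501/52769 + (160129 - 224518))*(-127843) = (-210501/52769 - 64389)*(-127843) = -3397953642/52769*(-127843) = 434404587454206/52769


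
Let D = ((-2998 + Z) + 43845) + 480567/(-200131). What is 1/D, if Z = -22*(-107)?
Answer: 200131/8645378764 ≈ 2.3149e-5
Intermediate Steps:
Z = 2354
D = 8645378764/200131 (D = ((-2998 + 2354) + 43845) + 480567/(-200131) = (-644 + 43845) + 480567*(-1/200131) = 43201 - 480567/200131 = 8645378764/200131 ≈ 43199.)
1/D = 1/(8645378764/200131) = 200131/8645378764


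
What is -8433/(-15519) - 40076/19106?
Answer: -329627/212093 ≈ -1.5542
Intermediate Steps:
-8433/(-15519) - 40076/19106 = -8433*(-1/15519) - 40076*1/19106 = 2811/5173 - 86/41 = -329627/212093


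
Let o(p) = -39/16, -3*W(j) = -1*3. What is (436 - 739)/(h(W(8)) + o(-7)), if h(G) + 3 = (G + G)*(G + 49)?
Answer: -4848/1513 ≈ -3.2042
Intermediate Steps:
W(j) = 1 (W(j) = -(-1)*3/3 = -⅓*(-3) = 1)
h(G) = -3 + 2*G*(49 + G) (h(G) = -3 + (G + G)*(G + 49) = -3 + (2*G)*(49 + G) = -3 + 2*G*(49 + G))
o(p) = -39/16 (o(p) = -39*1/16 = -39/16)
(436 - 739)/(h(W(8)) + o(-7)) = (436 - 739)/((-3 + 2*1² + 98*1) - 39/16) = -303/((-3 + 2*1 + 98) - 39/16) = -303/((-3 + 2 + 98) - 39/16) = -303/(97 - 39/16) = -303/1513/16 = -303*16/1513 = -4848/1513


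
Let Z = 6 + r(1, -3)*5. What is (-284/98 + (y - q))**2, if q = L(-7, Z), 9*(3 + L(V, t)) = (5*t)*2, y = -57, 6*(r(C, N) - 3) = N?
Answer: 1166700649/194481 ≈ 5999.0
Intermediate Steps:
r(C, N) = 3 + N/6
Z = 37/2 (Z = 6 + (3 + (1/6)*(-3))*5 = 6 + (3 - 1/2)*5 = 6 + (5/2)*5 = 6 + 25/2 = 37/2 ≈ 18.500)
L(V, t) = -3 + 10*t/9 (L(V, t) = -3 + ((5*t)*2)/9 = -3 + (10*t)/9 = -3 + 10*t/9)
q = 158/9 (q = -3 + (10/9)*(37/2) = -3 + 185/9 = 158/9 ≈ 17.556)
(-284/98 + (y - q))**2 = (-284/98 + (-57 - 1*158/9))**2 = (-284*1/98 + (-57 - 158/9))**2 = (-142/49 - 671/9)**2 = (-34157/441)**2 = 1166700649/194481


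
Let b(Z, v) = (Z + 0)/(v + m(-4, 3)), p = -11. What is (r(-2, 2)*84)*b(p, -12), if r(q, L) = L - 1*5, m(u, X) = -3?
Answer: -924/5 ≈ -184.80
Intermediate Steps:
b(Z, v) = Z/(-3 + v) (b(Z, v) = (Z + 0)/(v - 3) = Z/(-3 + v))
r(q, L) = -5 + L (r(q, L) = L - 5 = -5 + L)
(r(-2, 2)*84)*b(p, -12) = ((-5 + 2)*84)*(-11/(-3 - 12)) = (-3*84)*(-11/(-15)) = -(-2772)*(-1)/15 = -252*11/15 = -924/5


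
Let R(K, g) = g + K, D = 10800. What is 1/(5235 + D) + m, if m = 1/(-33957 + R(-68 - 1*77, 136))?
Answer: 5977/181548270 ≈ 3.2922e-5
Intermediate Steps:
R(K, g) = K + g
m = -1/33966 (m = 1/(-33957 + ((-68 - 1*77) + 136)) = 1/(-33957 + ((-68 - 77) + 136)) = 1/(-33957 + (-145 + 136)) = 1/(-33957 - 9) = 1/(-33966) = -1/33966 ≈ -2.9441e-5)
1/(5235 + D) + m = 1/(5235 + 10800) - 1/33966 = 1/16035 - 1/33966 = 5977/181548270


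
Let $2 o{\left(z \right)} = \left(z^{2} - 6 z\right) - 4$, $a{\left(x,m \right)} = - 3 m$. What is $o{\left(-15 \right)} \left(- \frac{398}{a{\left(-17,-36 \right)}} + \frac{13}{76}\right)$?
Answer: $- \frac{2242621}{4104} \approx -546.45$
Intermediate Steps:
$o{\left(z \right)} = -2 + \frac{z^{2}}{2} - 3 z$ ($o{\left(z \right)} = \frac{\left(z^{2} - 6 z\right) - 4}{2} = \frac{-4 + z^{2} - 6 z}{2} = -2 + \frac{z^{2}}{2} - 3 z$)
$o{\left(-15 \right)} \left(- \frac{398}{a{\left(-17,-36 \right)}} + \frac{13}{76}\right) = \left(-2 + \frac{\left(-15\right)^{2}}{2} - -45\right) \left(- \frac{398}{\left(-3\right) \left(-36\right)} + \frac{13}{76}\right) = \left(-2 + \frac{1}{2} \cdot 225 + 45\right) \left(- \frac{398}{108} + 13 \cdot \frac{1}{76}\right) = \left(-2 + \frac{225}{2} + 45\right) \left(\left(-398\right) \frac{1}{108} + \frac{13}{76}\right) = \frac{311 \left(- \frac{199}{54} + \frac{13}{76}\right)}{2} = \frac{311}{2} \left(- \frac{7211}{2052}\right) = - \frac{2242621}{4104}$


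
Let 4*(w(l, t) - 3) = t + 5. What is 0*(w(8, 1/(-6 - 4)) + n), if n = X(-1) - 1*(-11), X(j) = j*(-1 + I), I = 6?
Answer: 0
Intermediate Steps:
X(j) = 5*j (X(j) = j*(-1 + 6) = j*5 = 5*j)
w(l, t) = 17/4 + t/4 (w(l, t) = 3 + (t + 5)/4 = 3 + (5 + t)/4 = 3 + (5/4 + t/4) = 17/4 + t/4)
n = 6 (n = 5*(-1) - 1*(-11) = -5 + 11 = 6)
0*(w(8, 1/(-6 - 4)) + n) = 0*((17/4 + 1/(4*(-6 - 4))) + 6) = 0*((17/4 + (¼)/(-10)) + 6) = 0*((17/4 + (¼)*(-⅒)) + 6) = 0*((17/4 - 1/40) + 6) = 0*(169/40 + 6) = 0*(409/40) = 0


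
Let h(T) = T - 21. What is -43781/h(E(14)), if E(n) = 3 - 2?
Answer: 43781/20 ≈ 2189.1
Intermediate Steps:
E(n) = 1
h(T) = -21 + T
-43781/h(E(14)) = -43781/(-21 + 1) = -43781/(-20) = -43781*(-1/20) = 43781/20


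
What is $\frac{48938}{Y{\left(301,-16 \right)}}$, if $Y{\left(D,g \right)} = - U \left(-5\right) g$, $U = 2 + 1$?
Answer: $- \frac{24469}{120} \approx -203.91$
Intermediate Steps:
$U = 3$
$Y{\left(D,g \right)} = 15 g$ ($Y{\left(D,g \right)} = \left(-1\right) 3 \left(-5\right) g = \left(-3\right) \left(-5\right) g = 15 g$)
$\frac{48938}{Y{\left(301,-16 \right)}} = \frac{48938}{15 \left(-16\right)} = \frac{48938}{-240} = 48938 \left(- \frac{1}{240}\right) = - \frac{24469}{120}$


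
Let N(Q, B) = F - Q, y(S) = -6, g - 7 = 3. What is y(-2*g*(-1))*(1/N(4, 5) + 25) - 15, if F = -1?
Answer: -819/5 ≈ -163.80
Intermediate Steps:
g = 10 (g = 7 + 3 = 10)
N(Q, B) = -1 - Q
y(-2*g*(-1))*(1/N(4, 5) + 25) - 15 = -6*(1/(-1 - 1*4) + 25) - 15 = -6*(1/(-1 - 4) + 25) - 15 = -6*(1/(-5) + 25) - 15 = -6*(-⅕ + 25) - 15 = -6*124/5 - 15 = -744/5 - 15 = -819/5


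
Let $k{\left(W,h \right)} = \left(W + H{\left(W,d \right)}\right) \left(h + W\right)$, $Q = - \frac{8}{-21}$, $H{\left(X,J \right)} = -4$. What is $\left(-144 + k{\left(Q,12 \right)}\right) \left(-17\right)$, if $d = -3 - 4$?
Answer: $\frac{1415488}{441} \approx 3209.7$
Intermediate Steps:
$d = -7$ ($d = -3 - 4 = -7$)
$Q = \frac{8}{21}$ ($Q = \left(-8\right) \left(- \frac{1}{21}\right) = \frac{8}{21} \approx 0.38095$)
$k{\left(W,h \right)} = \left(-4 + W\right) \left(W + h\right)$ ($k{\left(W,h \right)} = \left(W - 4\right) \left(h + W\right) = \left(-4 + W\right) \left(W + h\right)$)
$\left(-144 + k{\left(Q,12 \right)}\right) \left(-17\right) = \left(-144 + \left(\left(\frac{8}{21}\right)^{2} - \frac{32}{21} - 48 + \frac{8}{21} \cdot 12\right)\right) \left(-17\right) = \left(-144 + \left(\frac{64}{441} - \frac{32}{21} - 48 + \frac{32}{7}\right)\right) \left(-17\right) = \left(-144 - \frac{19760}{441}\right) \left(-17\right) = \left(- \frac{83264}{441}\right) \left(-17\right) = \frac{1415488}{441}$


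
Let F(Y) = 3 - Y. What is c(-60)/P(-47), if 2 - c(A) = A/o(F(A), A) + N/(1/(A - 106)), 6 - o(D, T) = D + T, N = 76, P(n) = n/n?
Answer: 12638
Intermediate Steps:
P(n) = 1
o(D, T) = 6 - D - T (o(D, T) = 6 - (D + T) = 6 + (-D - T) = 6 - D - T)
c(A) = 8058 - 229*A/3 (c(A) = 2 - (A/(6 - (3 - A) - A) + 76/(1/(A - 106))) = 2 - (A/(6 + (-3 + A) - A) + 76/(1/(-106 + A))) = 2 - (A/3 + 76*(-106 + A)) = 2 - (A*(⅓) + (-8056 + 76*A)) = 2 - (A/3 + (-8056 + 76*A)) = 2 - (-8056 + 229*A/3) = 2 + (8056 - 229*A/3) = 8058 - 229*A/3)
c(-60)/P(-47) = (8058 - 229/3*(-60))/1 = (8058 + 4580)*1 = 12638*1 = 12638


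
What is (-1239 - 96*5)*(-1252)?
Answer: 2152188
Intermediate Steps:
(-1239 - 96*5)*(-1252) = (-1239 - 480)*(-1252) = -1719*(-1252) = 2152188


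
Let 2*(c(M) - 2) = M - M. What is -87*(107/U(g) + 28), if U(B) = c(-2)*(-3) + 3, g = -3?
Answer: 667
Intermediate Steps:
c(M) = 2 (c(M) = 2 + (M - M)/2 = 2 + (½)*0 = 2 + 0 = 2)
U(B) = -3 (U(B) = 2*(-3) + 3 = -6 + 3 = -3)
-87*(107/U(g) + 28) = -87*(107/(-3) + 28) = -87*(107*(-⅓) + 28) = -87*(-107/3 + 28) = -87*(-23/3) = 667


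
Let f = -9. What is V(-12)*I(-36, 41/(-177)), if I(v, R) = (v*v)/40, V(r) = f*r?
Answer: 17496/5 ≈ 3499.2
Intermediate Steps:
V(r) = -9*r
I(v, R) = v²/40 (I(v, R) = v²*(1/40) = v²/40)
V(-12)*I(-36, 41/(-177)) = (-9*(-12))*((1/40)*(-36)²) = 108*((1/40)*1296) = 108*(162/5) = 17496/5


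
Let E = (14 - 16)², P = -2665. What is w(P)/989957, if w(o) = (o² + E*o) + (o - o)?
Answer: 7091565/989957 ≈ 7.1635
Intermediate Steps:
E = 4 (E = (-2)² = 4)
w(o) = o² + 4*o (w(o) = (o² + 4*o) + (o - o) = (o² + 4*o) + 0 = o² + 4*o)
w(P)/989957 = -2665*(4 - 2665)/989957 = -2665*(-2661)*(1/989957) = 7091565*(1/989957) = 7091565/989957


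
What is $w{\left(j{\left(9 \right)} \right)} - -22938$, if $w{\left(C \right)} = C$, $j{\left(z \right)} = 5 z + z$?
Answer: $22992$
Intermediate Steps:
$j{\left(z \right)} = 6 z$
$w{\left(j{\left(9 \right)} \right)} - -22938 = 6 \cdot 9 - -22938 = 54 + 22938 = 22992$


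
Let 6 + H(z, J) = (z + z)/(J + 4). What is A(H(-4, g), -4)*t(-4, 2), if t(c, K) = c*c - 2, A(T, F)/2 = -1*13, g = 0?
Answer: -364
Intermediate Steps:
H(z, J) = -6 + 2*z/(4 + J) (H(z, J) = -6 + (z + z)/(J + 4) = -6 + (2*z)/(4 + J) = -6 + 2*z/(4 + J))
A(T, F) = -26 (A(T, F) = 2*(-1*13) = 2*(-13) = -26)
t(c, K) = -2 + c**2 (t(c, K) = c**2 - 2 = -2 + c**2)
A(H(-4, g), -4)*t(-4, 2) = -26*(-2 + (-4)**2) = -26*(-2 + 16) = -26*14 = -364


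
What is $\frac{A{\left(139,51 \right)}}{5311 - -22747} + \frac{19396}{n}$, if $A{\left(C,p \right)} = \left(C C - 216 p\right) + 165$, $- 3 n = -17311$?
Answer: $\frac{889631537}{242856019} \approx 3.6632$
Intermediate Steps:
$n = \frac{17311}{3}$ ($n = \left(- \frac{1}{3}\right) \left(-17311\right) = \frac{17311}{3} \approx 5770.3$)
$A{\left(C,p \right)} = 165 + C^{2} - 216 p$ ($A{\left(C,p \right)} = \left(C^{2} - 216 p\right) + 165 = 165 + C^{2} - 216 p$)
$\frac{A{\left(139,51 \right)}}{5311 - -22747} + \frac{19396}{n} = \frac{165 + 139^{2} - 11016}{5311 - -22747} + \frac{19396}{\frac{17311}{3}} = \frac{165 + 19321 - 11016}{5311 + 22747} + 19396 \cdot \frac{3}{17311} = \frac{8470}{28058} + \frac{58188}{17311} = 8470 \cdot \frac{1}{28058} + \frac{58188}{17311} = \frac{4235}{14029} + \frac{58188}{17311} = \frac{889631537}{242856019}$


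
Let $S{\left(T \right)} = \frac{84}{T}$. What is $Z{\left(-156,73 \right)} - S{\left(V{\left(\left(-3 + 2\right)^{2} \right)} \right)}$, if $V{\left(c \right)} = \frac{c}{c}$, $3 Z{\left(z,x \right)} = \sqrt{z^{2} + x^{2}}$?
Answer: $-84 + \frac{\sqrt{29665}}{3} \approx -26.588$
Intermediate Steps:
$Z{\left(z,x \right)} = \frac{\sqrt{x^{2} + z^{2}}}{3}$ ($Z{\left(z,x \right)} = \frac{\sqrt{z^{2} + x^{2}}}{3} = \frac{\sqrt{x^{2} + z^{2}}}{3}$)
$V{\left(c \right)} = 1$
$Z{\left(-156,73 \right)} - S{\left(V{\left(\left(-3 + 2\right)^{2} \right)} \right)} = \frac{\sqrt{73^{2} + \left(-156\right)^{2}}}{3} - \frac{84}{1} = \frac{\sqrt{5329 + 24336}}{3} - 84 \cdot 1 = \frac{\sqrt{29665}}{3} - 84 = -84 + \frac{\sqrt{29665}}{3}$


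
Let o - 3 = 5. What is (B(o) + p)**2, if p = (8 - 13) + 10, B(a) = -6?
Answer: 1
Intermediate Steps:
o = 8 (o = 3 + 5 = 8)
p = 5 (p = -5 + 10 = 5)
(B(o) + p)**2 = (-6 + 5)**2 = (-1)**2 = 1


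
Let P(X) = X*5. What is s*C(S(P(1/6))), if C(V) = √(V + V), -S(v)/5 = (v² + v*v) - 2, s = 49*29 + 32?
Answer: 1453*√55/3 ≈ 3591.9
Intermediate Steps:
P(X) = 5*X
s = 1453 (s = 1421 + 32 = 1453)
S(v) = 10 - 10*v² (S(v) = -5*((v² + v*v) - 2) = -5*((v² + v²) - 2) = -5*(2*v² - 2) = -5*(-2 + 2*v²) = 10 - 10*v²)
C(V) = √2*√V (C(V) = √(2*V) = √2*√V)
s*C(S(P(1/6))) = 1453*(√2*√(10 - 10*(5/6)²)) = 1453*(√2*√(10 - 10*(5*(⅙))²)) = 1453*(√2*√(10 - 10*(⅚)²)) = 1453*(√2*√(10 - 10*25/36)) = 1453*(√2*√(10 - 125/18)) = 1453*(√2*√(55/18)) = 1453*(√2*(√110/6)) = 1453*(√55/3) = 1453*√55/3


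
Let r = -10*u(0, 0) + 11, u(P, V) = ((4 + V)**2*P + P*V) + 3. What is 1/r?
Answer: -1/19 ≈ -0.052632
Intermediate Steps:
u(P, V) = 3 + P*V + P*(4 + V)**2 (u(P, V) = (P*(4 + V)**2 + P*V) + 3 = (P*V + P*(4 + V)**2) + 3 = 3 + P*V + P*(4 + V)**2)
r = -19 (r = -10*(3 + 0*0 + 0*(4 + 0)**2) + 11 = -10*(3 + 0 + 0*4**2) + 11 = -10*(3 + 0 + 0*16) + 11 = -10*(3 + 0 + 0) + 11 = -10*3 + 11 = -30 + 11 = -19)
1/r = 1/(-19) = -1/19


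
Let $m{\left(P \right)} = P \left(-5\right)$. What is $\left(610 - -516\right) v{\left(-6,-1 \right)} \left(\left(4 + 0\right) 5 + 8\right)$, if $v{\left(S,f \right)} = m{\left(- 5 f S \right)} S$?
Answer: $-28375200$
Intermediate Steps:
$m{\left(P \right)} = - 5 P$
$v{\left(S,f \right)} = 25 f S^{2}$ ($v{\left(S,f \right)} = - 5 - 5 f S S = - 5 \left(- 5 S f\right) S = 25 S f S = 25 f S^{2}$)
$\left(610 - -516\right) v{\left(-6,-1 \right)} \left(\left(4 + 0\right) 5 + 8\right) = \left(610 - -516\right) 25 \left(-1\right) \left(-6\right)^{2} \left(\left(4 + 0\right) 5 + 8\right) = \left(610 + 516\right) 25 \left(-1\right) 36 \left(4 \cdot 5 + 8\right) = 1126 \left(- 900 \left(20 + 8\right)\right) = 1126 \left(\left(-900\right) 28\right) = 1126 \left(-25200\right) = -28375200$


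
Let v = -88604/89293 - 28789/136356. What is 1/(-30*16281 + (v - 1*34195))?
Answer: -12175636308/6363306577811701 ≈ -1.9134e-6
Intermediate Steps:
v = -14652343201/12175636308 (v = -88604*1/89293 - 28789*1/136356 = -88604/89293 - 28789/136356 = -14652343201/12175636308 ≈ -1.2034)
1/(-30*16281 + (v - 1*34195)) = 1/(-30*16281 + (-14652343201/12175636308 - 1*34195)) = 1/(-488430 + (-14652343201/12175636308 - 34195)) = 1/(-488430 - 416360535895261/12175636308) = 1/(-6363306577811701/12175636308) = -12175636308/6363306577811701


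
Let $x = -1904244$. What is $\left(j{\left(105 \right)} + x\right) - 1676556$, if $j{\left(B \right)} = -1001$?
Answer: $-3581801$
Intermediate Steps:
$\left(j{\left(105 \right)} + x\right) - 1676556 = \left(-1001 - 1904244\right) - 1676556 = -1905245 - 1676556 = -3581801$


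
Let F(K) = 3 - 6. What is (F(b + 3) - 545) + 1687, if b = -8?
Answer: 1139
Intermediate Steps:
F(K) = -3
(F(b + 3) - 545) + 1687 = (-3 - 545) + 1687 = -548 + 1687 = 1139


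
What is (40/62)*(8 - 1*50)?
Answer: -840/31 ≈ -27.097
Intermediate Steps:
(40/62)*(8 - 1*50) = ((1/62)*40)*(8 - 50) = (20/31)*(-42) = -840/31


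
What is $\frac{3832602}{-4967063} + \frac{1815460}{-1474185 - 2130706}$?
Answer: $- \frac{22833616650362}{17905720705133} \approx -1.2752$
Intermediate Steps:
$\frac{3832602}{-4967063} + \frac{1815460}{-1474185 - 2130706} = 3832602 \left(- \frac{1}{4967063}\right) + \frac{1815460}{-1474185 - 2130706} = - \frac{3832602}{4967063} + \frac{1815460}{-3604891} = - \frac{3832602}{4967063} + 1815460 \left(- \frac{1}{3604891}\right) = - \frac{3832602}{4967063} - \frac{1815460}{3604891} = - \frac{22833616650362}{17905720705133}$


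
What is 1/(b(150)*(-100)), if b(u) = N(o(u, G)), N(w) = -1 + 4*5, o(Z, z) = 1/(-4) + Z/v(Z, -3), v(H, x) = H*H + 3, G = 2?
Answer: -1/1900 ≈ -0.00052632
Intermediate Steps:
v(H, x) = 3 + H**2 (v(H, x) = H**2 + 3 = 3 + H**2)
o(Z, z) = -1/4 + Z/(3 + Z**2) (o(Z, z) = 1/(-4) + Z/(3 + Z**2) = 1*(-1/4) + Z/(3 + Z**2) = -1/4 + Z/(3 + Z**2))
N(w) = 19 (N(w) = -1 + 20 = 19)
b(u) = 19
1/(b(150)*(-100)) = 1/(19*(-100)) = 1/(-1900) = -1/1900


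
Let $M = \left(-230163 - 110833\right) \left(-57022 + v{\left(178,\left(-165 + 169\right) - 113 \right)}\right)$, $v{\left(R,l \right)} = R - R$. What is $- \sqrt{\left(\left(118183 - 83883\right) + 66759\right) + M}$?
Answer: $- 7 \sqrt{396823979} \approx -1.3944 \cdot 10^{5}$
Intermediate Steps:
$v{\left(R,l \right)} = 0$
$M = 19444273912$ ($M = \left(-230163 - 110833\right) \left(-57022 + 0\right) = \left(-340996\right) \left(-57022\right) = 19444273912$)
$- \sqrt{\left(\left(118183 - 83883\right) + 66759\right) + M} = - \sqrt{\left(\left(118183 - 83883\right) + 66759\right) + 19444273912} = - \sqrt{\left(34300 + 66759\right) + 19444273912} = - \sqrt{101059 + 19444273912} = - \sqrt{19444374971} = - 7 \sqrt{396823979}$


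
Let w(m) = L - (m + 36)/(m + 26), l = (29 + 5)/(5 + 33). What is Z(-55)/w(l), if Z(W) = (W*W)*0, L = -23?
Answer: 0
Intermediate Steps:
l = 17/19 (l = 34/38 = 34*(1/38) = 17/19 ≈ 0.89474)
Z(W) = 0 (Z(W) = W**2*0 = 0)
w(m) = -23 - (36 + m)/(26 + m) (w(m) = -23 - (m + 36)/(m + 26) = -23 - (36 + m)/(26 + m))
Z(-55)/w(l) = 0/((2*(-317 - 12*17/19)/(26 + 17/19))) = 0/((2*(-317 - 204/19)/(511/19))) = 0/((2*(19/511)*(-6227/19))) = 0/(-12454/511) = 0*(-511/12454) = 0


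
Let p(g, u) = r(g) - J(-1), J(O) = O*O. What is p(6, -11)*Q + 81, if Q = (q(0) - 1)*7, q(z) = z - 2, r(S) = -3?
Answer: 165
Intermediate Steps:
q(z) = -2 + z
J(O) = O²
Q = -21 (Q = ((-2 + 0) - 1)*7 = (-2 - 1)*7 = -3*7 = -21)
p(g, u) = -4 (p(g, u) = -3 - 1*(-1)² = -3 - 1*1 = -3 - 1 = -4)
p(6, -11)*Q + 81 = -4*(-21) + 81 = 84 + 81 = 165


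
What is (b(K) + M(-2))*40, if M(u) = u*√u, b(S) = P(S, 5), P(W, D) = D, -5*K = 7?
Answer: 200 - 80*I*√2 ≈ 200.0 - 113.14*I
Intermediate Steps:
K = -7/5 (K = -⅕*7 = -7/5 ≈ -1.4000)
b(S) = 5
M(u) = u^(3/2)
(b(K) + M(-2))*40 = (5 + (-2)^(3/2))*40 = (5 - 2*I*√2)*40 = 200 - 80*I*√2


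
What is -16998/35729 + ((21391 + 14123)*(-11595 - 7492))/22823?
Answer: -24219494893776/815442967 ≈ -29701.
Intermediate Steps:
-16998/35729 + ((21391 + 14123)*(-11595 - 7492))/22823 = -16998*1/35729 + (35514*(-19087))*(1/22823) = -16998/35729 - 677855718*1/22823 = -16998/35729 - 677855718/22823 = -24219494893776/815442967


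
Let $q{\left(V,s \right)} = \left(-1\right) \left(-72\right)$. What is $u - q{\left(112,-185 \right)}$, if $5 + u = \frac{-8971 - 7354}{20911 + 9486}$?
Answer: $- \frac{2356894}{30397} \approx -77.537$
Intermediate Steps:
$q{\left(V,s \right)} = 72$
$u = - \frac{168310}{30397}$ ($u = -5 + \frac{-8971 - 7354}{20911 + 9486} = -5 - \frac{16325}{30397} = - \frac{168310}{30397} \approx -5.5371$)
$u - q{\left(112,-185 \right)} = - \frac{168310}{30397} - 72 = - \frac{2356894}{30397}$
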